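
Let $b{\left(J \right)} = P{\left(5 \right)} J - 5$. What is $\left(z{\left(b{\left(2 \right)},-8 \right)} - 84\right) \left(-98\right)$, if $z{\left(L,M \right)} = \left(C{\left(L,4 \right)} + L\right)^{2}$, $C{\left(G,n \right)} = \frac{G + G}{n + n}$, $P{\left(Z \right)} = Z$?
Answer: $\frac{35231}{8} \approx 4403.9$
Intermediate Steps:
$C{\left(G,n \right)} = \frac{G}{n}$ ($C{\left(G,n \right)} = \frac{2 G}{2 n} = 2 G \frac{1}{2 n} = \frac{G}{n}$)
$b{\left(J \right)} = -5 + 5 J$ ($b{\left(J \right)} = 5 J - 5 = -5 + 5 J$)
$z{\left(L,M \right)} = \frac{25 L^{2}}{16}$ ($z{\left(L,M \right)} = \left(\frac{L}{4} + L\right)^{2} = \left(\frac{5 L}{4}\right)^{2} = \frac{25 L^{2}}{16}$)
$\left(z{\left(b{\left(2 \right)},-8 \right)} - 84\right) \left(-98\right) = \left(\frac{25 \left(-5 + 5 \cdot 2\right)^{2}}{16} - 84\right) \left(-98\right) = \left(\frac{25 \left(-5 + 10\right)^{2}}{16} - 84\right) \left(-98\right) = \left(\frac{25 \cdot 5^{2}}{16} - 84\right) \left(-98\right) = \left(\frac{25}{16} \cdot 25 - 84\right) \left(-98\right) = \left(\frac{625}{16} - 84\right) \left(-98\right) = \left(- \frac{719}{16}\right) \left(-98\right) = \frac{35231}{8}$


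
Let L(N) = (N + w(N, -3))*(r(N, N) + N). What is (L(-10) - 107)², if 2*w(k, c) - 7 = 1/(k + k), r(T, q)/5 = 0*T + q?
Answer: 323761/4 ≈ 80940.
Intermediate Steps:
r(T, q) = 5*q (r(T, q) = 5*(0*T + q) = 5*(0 + q) = 5*q)
w(k, c) = 7/2 + 1/(4*k) (w(k, c) = 7/2 + 1/(2*(k + k)) = 7/2 + 1/(2*((2*k))) = 7/2 + (1/(2*k))/2 = 7/2 + 1/(4*k))
L(N) = 6*N*(N + (1 + 14*N)/(4*N)) (L(N) = (N + (1 + 14*N)/(4*N))*(5*N + N) = (N + (1 + 14*N)/(4*N))*(6*N) = 6*N*(N + (1 + 14*N)/(4*N)))
(L(-10) - 107)² = ((3/2 + 6*(-10)² + 21*(-10)) - 107)² = ((3/2 + 6*100 - 210) - 107)² = ((3/2 + 600 - 210) - 107)² = (783/2 - 107)² = (569/2)² = 323761/4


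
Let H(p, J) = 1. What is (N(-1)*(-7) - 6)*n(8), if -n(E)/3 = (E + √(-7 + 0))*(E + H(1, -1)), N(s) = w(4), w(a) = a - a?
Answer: 1296 + 162*I*√7 ≈ 1296.0 + 428.61*I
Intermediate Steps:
w(a) = 0
N(s) = 0
n(E) = -3*(1 + E)*(E + I*√7) (n(E) = -3*(E + √(-7 + 0))*(E + 1) = -3*(E + √(-7))*(1 + E) = -3*(E + I*√7)*(1 + E) = -3*(1 + E)*(E + I*√7))
(N(-1)*(-7) - 6)*n(8) = (0*(-7) - 6)*(-3*8 - 3*8² - 3*I*√7 - 3*I*8*√7) = (0 - 6)*(-24 - 3*64 - 3*I*√7 - 24*I*√7) = -6*(-24 - 192 - 3*I*√7 - 24*I*√7) = -6*(-216 - 27*I*√7) = 1296 + 162*I*√7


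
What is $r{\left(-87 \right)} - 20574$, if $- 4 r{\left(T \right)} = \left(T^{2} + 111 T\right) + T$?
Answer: $- \frac{80121}{4} \approx -20030.0$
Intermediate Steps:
$r{\left(T \right)} = - 28 T - \frac{T^{2}}{4}$ ($r{\left(T \right)} = - \frac{\left(T^{2} + 111 T\right) + T}{4} = - \frac{T^{2} + 112 T}{4} = - 28 T - \frac{T^{2}}{4}$)
$r{\left(-87 \right)} - 20574 = \left(- \frac{1}{4}\right) \left(-87\right) \left(112 - 87\right) - 20574 = \left(- \frac{1}{4}\right) \left(-87\right) 25 - 20574 = \frac{2175}{4} - 20574 = - \frac{80121}{4}$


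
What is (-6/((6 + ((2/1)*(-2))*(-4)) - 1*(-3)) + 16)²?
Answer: 155236/625 ≈ 248.38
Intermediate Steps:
(-6/((6 + ((2/1)*(-2))*(-4)) - 1*(-3)) + 16)² = (-6/((6 + ((2*1)*(-2))*(-4)) + 3) + 16)² = (-6/((6 + (2*(-2))*(-4)) + 3) + 16)² = (-6/((6 - 4*(-4)) + 3) + 16)² = (-6/((6 + 16) + 3) + 16)² = (-6/(22 + 3) + 16)² = (-6/25 + 16)² = (394/25)² = 155236/625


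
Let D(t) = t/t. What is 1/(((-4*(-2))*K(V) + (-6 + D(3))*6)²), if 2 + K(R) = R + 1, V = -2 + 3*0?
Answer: 1/2916 ≈ 0.00034294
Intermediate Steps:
D(t) = 1
V = -2 (V = -2 + 0 = -2)
K(R) = -1 + R (K(R) = -2 + (R + 1) = -2 + (1 + R) = -1 + R)
1/(((-4*(-2))*K(V) + (-6 + D(3))*6)²) = 1/(((-4*(-2))*(-1 - 2) + (-6 + 1)*6)²) = 1/((8*(-3) - 5*6)²) = 1/((-24 - 30)²) = 1/((-54)²) = 1/2916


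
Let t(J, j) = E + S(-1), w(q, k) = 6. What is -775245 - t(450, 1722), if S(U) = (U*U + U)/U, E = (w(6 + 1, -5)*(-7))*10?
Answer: -774825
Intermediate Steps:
E = -420 (E = (6*(-7))*10 = -42*10 = -420)
S(U) = (U + U²)/U (S(U) = (U² + U)/U = (U + U²)/U)
t(J, j) = -420 (t(J, j) = -420 + (1 - 1) = -420 + 0 = -420)
-775245 - t(450, 1722) = -775245 - 1*(-420) = -775245 + 420 = -774825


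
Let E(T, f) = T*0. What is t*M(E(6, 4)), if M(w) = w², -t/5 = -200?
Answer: 0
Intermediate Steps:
t = 1000 (t = -5*(-200) = 1000)
E(T, f) = 0
t*M(E(6, 4)) = 1000*0² = 1000*0 = 0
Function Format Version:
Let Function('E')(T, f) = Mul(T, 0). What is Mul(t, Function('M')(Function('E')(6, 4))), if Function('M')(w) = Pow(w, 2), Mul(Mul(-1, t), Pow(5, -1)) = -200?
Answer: 0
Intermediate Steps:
t = 1000 (t = Mul(-5, -200) = 1000)
Function('E')(T, f) = 0
Mul(t, Function('M')(Function('E')(6, 4))) = Mul(1000, Pow(0, 2)) = Mul(1000, 0) = 0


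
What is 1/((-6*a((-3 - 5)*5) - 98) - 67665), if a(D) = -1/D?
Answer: -20/1355263 ≈ -1.4757e-5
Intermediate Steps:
1/((-6*a((-3 - 5)*5) - 98) - 67665) = 1/((-(-6)/((-3 - 5)*5) - 98) - 67665) = 1/((-(-6)/((-8*5)) - 98) - 67665) = 1/((-(-6)/(-40) - 98) - 67665) = 1/((-(-6)*(-1)/40 - 98) - 67665) = 1/((-6*1/40 - 98) - 67665) = 1/((-3/20 - 98) - 67665) = 1/(-1963/20 - 67665) = 1/(-1355263/20) = -20/1355263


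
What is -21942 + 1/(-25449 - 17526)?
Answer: -942957451/42975 ≈ -21942.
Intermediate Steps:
-21942 + 1/(-25449 - 17526) = -21942 + 1/(-42975) = -21942 - 1/42975 = -942957451/42975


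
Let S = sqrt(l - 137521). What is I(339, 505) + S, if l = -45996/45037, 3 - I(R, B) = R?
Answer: -336 + 7*I*sqrt(5692657749349)/45037 ≈ -336.0 + 370.84*I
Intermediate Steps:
I(R, B) = 3 - R
l = -45996/45037 (l = -45996*1/45037 = -45996/45037 ≈ -1.0213)
S = 7*I*sqrt(5692657749349)/45037 (S = sqrt(-45996/45037 - 137521) = sqrt(-6193579273/45037) = 7*I*sqrt(5692657749349)/45037 ≈ 370.84*I)
I(339, 505) + S = (3 - 1*339) + 7*I*sqrt(5692657749349)/45037 = (3 - 339) + 7*I*sqrt(5692657749349)/45037 = -336 + 7*I*sqrt(5692657749349)/45037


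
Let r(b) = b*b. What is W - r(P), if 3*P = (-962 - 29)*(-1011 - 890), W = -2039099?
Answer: -3549063651772/9 ≈ -3.9434e+11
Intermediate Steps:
P = 1883891/3 (P = ((-962 - 29)*(-1011 - 890))/3 = (-991*(-1901))/3 = (⅓)*1883891 = 1883891/3 ≈ 6.2796e+5)
r(b) = b²
W - r(P) = -2039099 - (1883891/3)² = -2039099 - 1*3549045299881/9 = -2039099 - 3549045299881/9 = -3549063651772/9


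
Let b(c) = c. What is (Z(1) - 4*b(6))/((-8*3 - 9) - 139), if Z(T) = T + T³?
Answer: 11/86 ≈ 0.12791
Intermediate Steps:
(Z(1) - 4*b(6))/((-8*3 - 9) - 139) = ((1 + 1³) - 4*6)/((-8*3 - 9) - 139) = ((1 + 1) - 24)/((-24 - 9) - 139) = (2 - 24)/(-33 - 139) = -22/(-172) = -22*(-1/172) = 11/86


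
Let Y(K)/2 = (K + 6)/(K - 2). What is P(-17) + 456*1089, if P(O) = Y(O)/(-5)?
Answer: 47175458/95 ≈ 4.9658e+5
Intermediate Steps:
Y(K) = 2*(6 + K)/(-2 + K) (Y(K) = 2*((K + 6)/(K - 2)) = 2*((6 + K)/(-2 + K)) = 2*(6 + K)/(-2 + K))
P(O) = -2*(6 + O)/(5*(-2 + O)) (P(O) = (2*(6 + O)/(-2 + O))/(-5) = (2*(6 + O)/(-2 + O))*(-1/5) = -2*(6 + O)/(5*(-2 + O)))
P(-17) + 456*1089 = 2*(-6 - 1*(-17))/(5*(-2 - 17)) + 456*1089 = (2/5)*(-6 + 17)/(-19) + 496584 = (2/5)*(-1/19)*11 + 496584 = -22/95 + 496584 = 47175458/95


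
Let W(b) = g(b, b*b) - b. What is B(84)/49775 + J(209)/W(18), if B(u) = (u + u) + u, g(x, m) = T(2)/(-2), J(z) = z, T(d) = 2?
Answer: -547273/49775 ≈ -10.995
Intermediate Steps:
g(x, m) = -1 (g(x, m) = 2/(-2) = 2*(-1/2) = -1)
B(u) = 3*u (B(u) = 2*u + u = 3*u)
W(b) = -1 - b
B(84)/49775 + J(209)/W(18) = (3*84)/49775 + 209/(-1 - 1*18) = 252*(1/49775) + 209/(-1 - 18) = 252/49775 + 209/(-19) = 252/49775 + 209*(-1/19) = 252/49775 - 11 = -547273/49775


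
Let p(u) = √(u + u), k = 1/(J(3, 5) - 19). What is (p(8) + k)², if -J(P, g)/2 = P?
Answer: 9801/625 ≈ 15.682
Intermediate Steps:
J(P, g) = -2*P
k = -1/25 (k = 1/(-2*3 - 19) = 1/(-6 - 19) = 1/(-25) = -1/25 ≈ -0.040000)
p(u) = √2*√u (p(u) = √(2*u) = √2*√u)
(p(8) + k)² = (√2*√8 - 1/25)² = (√2*(2*√2) - 1/25)² = (4 - 1/25)² = (99/25)² = 9801/625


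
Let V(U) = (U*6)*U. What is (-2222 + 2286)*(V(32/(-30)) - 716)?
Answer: -3404032/75 ≈ -45387.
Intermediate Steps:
V(U) = 6*U² (V(U) = (6*U)*U = 6*U²)
(-2222 + 2286)*(V(32/(-30)) - 716) = (-2222 + 2286)*(6*(32/(-30))² - 716) = 64*(6*(32*(-1/30))² - 716) = 64*(6*(-16/15)² - 716) = 64*(6*(256/225) - 716) = 64*(512/75 - 716) = 64*(-53188/75) = -3404032/75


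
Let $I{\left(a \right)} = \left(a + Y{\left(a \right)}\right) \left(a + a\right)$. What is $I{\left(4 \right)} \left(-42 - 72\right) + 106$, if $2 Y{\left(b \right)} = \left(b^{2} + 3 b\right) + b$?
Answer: $-18134$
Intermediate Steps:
$Y{\left(b \right)} = \frac{b^{2}}{2} + 2 b$ ($Y{\left(b \right)} = \frac{\left(b^{2} + 3 b\right) + b}{2} = \frac{b^{2} + 4 b}{2} = \frac{b^{2}}{2} + 2 b$)
$I{\left(a \right)} = 2 a \left(a + \frac{a \left(4 + a\right)}{2}\right)$ ($I{\left(a \right)} = \left(a + \frac{a \left(4 + a\right)}{2}\right) \left(a + a\right) = \left(a + \frac{a \left(4 + a\right)}{2}\right) 2 a = 2 a \left(a + \frac{a \left(4 + a\right)}{2}\right)$)
$I{\left(4 \right)} \left(-42 - 72\right) + 106 = 4^{2} \left(6 + 4\right) \left(-42 - 72\right) + 106 = 16 \cdot 10 \left(-42 - 72\right) + 106 = 160 \left(-114\right) + 106 = -18240 + 106 = -18134$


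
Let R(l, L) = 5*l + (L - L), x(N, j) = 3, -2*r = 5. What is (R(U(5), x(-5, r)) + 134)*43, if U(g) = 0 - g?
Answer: 4687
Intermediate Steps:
r = -5/2 (r = -½*5 = -5/2 ≈ -2.5000)
U(g) = -g
R(l, L) = 5*l (R(l, L) = 5*l + 0 = 5*l)
(R(U(5), x(-5, r)) + 134)*43 = (5*(-1*5) + 134)*43 = (5*(-5) + 134)*43 = (-25 + 134)*43 = 109*43 = 4687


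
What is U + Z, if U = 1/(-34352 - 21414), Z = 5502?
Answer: 306824531/55766 ≈ 5502.0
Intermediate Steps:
U = -1/55766 (U = 1/(-55766) = -1/55766 ≈ -1.7932e-5)
U + Z = -1/55766 + 5502 = 306824531/55766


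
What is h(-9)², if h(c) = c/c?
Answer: 1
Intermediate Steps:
h(c) = 1
h(-9)² = 1² = 1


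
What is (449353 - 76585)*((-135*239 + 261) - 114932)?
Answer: -54773038848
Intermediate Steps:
(449353 - 76585)*((-135*239 + 261) - 114932) = 372768*((-32265 + 261) - 114932) = 372768*(-32004 - 114932) = 372768*(-146936) = -54773038848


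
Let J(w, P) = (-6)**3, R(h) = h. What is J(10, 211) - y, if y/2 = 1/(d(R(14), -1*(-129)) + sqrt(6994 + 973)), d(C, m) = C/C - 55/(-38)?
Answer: -80098836/370829 - 2888*sqrt(7967)/11495699 ≈ -216.02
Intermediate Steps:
d(C, m) = 93/38 (d(C, m) = 1 - 55*(-1/38) = 1 + 55/38 = 93/38)
J(w, P) = -216
y = 2/(93/38 + sqrt(7967)) (y = 2/(93/38 + sqrt(6994 + 973)) = 2/(93/38 + sqrt(7967)) ≈ 0.021809)
J(10, 211) - y = -216 - (-228/370829 + 2888*sqrt(7967)/11495699) = -216 + (228/370829 - 2888*sqrt(7967)/11495699) = -80098836/370829 - 2888*sqrt(7967)/11495699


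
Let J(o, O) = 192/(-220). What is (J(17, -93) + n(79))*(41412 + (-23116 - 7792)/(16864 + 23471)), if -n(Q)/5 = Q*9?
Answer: -108889968803392/739475 ≈ -1.4725e+8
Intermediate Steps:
n(Q) = -45*Q (n(Q) = -5*Q*9 = -45*Q)
J(o, O) = -48/55 (J(o, O) = 192*(-1/220) = -48/55)
(J(17, -93) + n(79))*(41412 + (-23116 - 7792)/(16864 + 23471)) = (-48/55 - 45*79)*(41412 + (-23116 - 7792)/(16864 + 23471)) = (-48/55 - 3555)*(41412 - 30908/40335) = -195573*(41412 - 30908*1/40335)/55 = -195573*(41412 - 30908/40335)/55 = -195573/55*1670322112/40335 = -108889968803392/739475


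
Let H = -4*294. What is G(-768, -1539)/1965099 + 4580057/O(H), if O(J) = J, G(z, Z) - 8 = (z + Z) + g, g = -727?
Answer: -1000029887691/256772936 ≈ -3894.6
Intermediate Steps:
H = -1176
G(z, Z) = -719 + Z + z (G(z, Z) = 8 + ((z + Z) - 727) = 8 + ((Z + z) - 727) = 8 + (-727 + Z + z) = -719 + Z + z)
G(-768, -1539)/1965099 + 4580057/O(H) = (-719 - 1539 - 768)/1965099 + 4580057/(-1176) = -3026*1/1965099 + 4580057*(-1/1176) = -3026/1965099 - 4580057/1176 = -1000029887691/256772936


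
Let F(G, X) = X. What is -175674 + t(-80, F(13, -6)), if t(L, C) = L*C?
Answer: -175194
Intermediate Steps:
t(L, C) = C*L
-175674 + t(-80, F(13, -6)) = -175674 - 6*(-80) = -175674 + 480 = -175194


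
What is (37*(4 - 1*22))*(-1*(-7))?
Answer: -4662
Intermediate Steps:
(37*(4 - 1*22))*(-1*(-7)) = (37*(4 - 22))*7 = (37*(-18))*7 = -666*7 = -4662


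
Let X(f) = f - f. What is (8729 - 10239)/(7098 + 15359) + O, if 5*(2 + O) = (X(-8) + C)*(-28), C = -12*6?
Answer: 45041192/112285 ≈ 401.13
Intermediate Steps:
C = -72
X(f) = 0
O = 2006/5 (O = -2 + ((0 - 72)*(-28))/5 = -2 + (-72*(-28))/5 = -2 + (1/5)*2016 = -2 + 2016/5 = 2006/5 ≈ 401.20)
(8729 - 10239)/(7098 + 15359) + O = (8729 - 10239)/(7098 + 15359) + 2006/5 = -1510/22457 + 2006/5 = 45041192/112285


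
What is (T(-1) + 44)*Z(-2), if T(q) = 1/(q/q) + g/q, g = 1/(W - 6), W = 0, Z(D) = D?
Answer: -271/3 ≈ -90.333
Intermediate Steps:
g = -⅙ (g = 1/(0 - 6) = 1/(-6) = -⅙ ≈ -0.16667)
T(q) = 1 - 1/(6*q) (T(q) = 1/(q/q) - 1/(6*q) = 1/1 - 1/(6*q) = 1*1 - 1/(6*q) = 1 - 1/(6*q))
(T(-1) + 44)*Z(-2) = ((-⅙ - 1)/(-1) + 44)*(-2) = (-1*(-7/6) + 44)*(-2) = (7/6 + 44)*(-2) = (271/6)*(-2) = -271/3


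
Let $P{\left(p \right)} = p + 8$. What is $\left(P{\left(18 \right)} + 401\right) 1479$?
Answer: $631533$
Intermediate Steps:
$P{\left(p \right)} = 8 + p$
$\left(P{\left(18 \right)} + 401\right) 1479 = \left(\left(8 + 18\right) + 401\right) 1479 = \left(26 + 401\right) 1479 = 427 \cdot 1479 = 631533$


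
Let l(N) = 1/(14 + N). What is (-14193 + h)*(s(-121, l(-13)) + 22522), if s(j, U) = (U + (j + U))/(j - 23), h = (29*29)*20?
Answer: 8520114949/144 ≈ 5.9167e+7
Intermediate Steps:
h = 16820 (h = 841*20 = 16820)
s(j, U) = (j + 2*U)/(-23 + j) (s(j, U) = (U + (U + j))/(-23 + j) = (j + 2*U)/(-23 + j))
(-14193 + h)*(s(-121, l(-13)) + 22522) = (-14193 + 16820)*((-121 + 2/(14 - 13))/(-23 - 121) + 22522) = 2627*((-121 + 2/1)/(-144) + 22522) = 2627*(-(-121 + 2*1)/144 + 22522) = 2627*(-(-121 + 2)/144 + 22522) = 2627*(-1/144*(-119) + 22522) = 2627*(119/144 + 22522) = 2627*(3243287/144) = 8520114949/144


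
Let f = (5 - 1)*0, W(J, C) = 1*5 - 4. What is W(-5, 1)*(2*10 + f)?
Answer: 20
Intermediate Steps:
W(J, C) = 1 (W(J, C) = 5 - 4 = 1)
f = 0 (f = 4*0 = 0)
W(-5, 1)*(2*10 + f) = 1*(2*10 + 0) = 1*(20 + 0) = 1*20 = 20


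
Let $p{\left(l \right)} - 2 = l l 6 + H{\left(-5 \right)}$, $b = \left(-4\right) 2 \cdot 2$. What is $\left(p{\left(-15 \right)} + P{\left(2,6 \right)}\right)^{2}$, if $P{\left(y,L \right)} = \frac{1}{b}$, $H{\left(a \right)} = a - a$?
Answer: $\frac{467900161}{256} \approx 1.8277 \cdot 10^{6}$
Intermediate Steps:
$b = -16$ ($b = \left(-8\right) 2 = -16$)
$H{\left(a \right)} = 0$
$P{\left(y,L \right)} = - \frac{1}{16}$ ($P{\left(y,L \right)} = \frac{1}{-16} = - \frac{1}{16}$)
$p{\left(l \right)} = 2 + 6 l^{2}$ ($p{\left(l \right)} = 2 + \left(l l 6 + 0\right) = 2 + \left(l^{2} \cdot 6 + 0\right) = 2 + \left(6 l^{2} + 0\right) = 2 + 6 l^{2}$)
$\left(p{\left(-15 \right)} + P{\left(2,6 \right)}\right)^{2} = \left(\left(2 + 6 \left(-15\right)^{2}\right) - \frac{1}{16}\right)^{2} = \left(\left(2 + 6 \cdot 225\right) - \frac{1}{16}\right)^{2} = \left(\left(2 + 1350\right) - \frac{1}{16}\right)^{2} = \left(1352 - \frac{1}{16}\right)^{2} = \left(\frac{21631}{16}\right)^{2} = \frac{467900161}{256}$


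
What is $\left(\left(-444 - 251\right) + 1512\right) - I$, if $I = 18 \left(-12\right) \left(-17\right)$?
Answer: $-2855$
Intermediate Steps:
$I = 3672$ ($I = \left(-216\right) \left(-17\right) = 3672$)
$\left(\left(-444 - 251\right) + 1512\right) - I = \left(\left(-444 - 251\right) + 1512\right) - 3672 = \left(-695 + 1512\right) - 3672 = 817 - 3672 = -2855$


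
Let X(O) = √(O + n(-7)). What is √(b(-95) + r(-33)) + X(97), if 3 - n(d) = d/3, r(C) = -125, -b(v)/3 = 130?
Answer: √921/3 + I*√515 ≈ 10.116 + 22.694*I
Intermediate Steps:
b(v) = -390 (b(v) = -3*130 = -390)
n(d) = 3 - d/3
X(O) = √(16/3 + O) (X(O) = √(O + (3 - ⅓*(-7))) = √(O + (3 + 7/3)) = √(O + 16/3) = √(16/3 + O))
√(b(-95) + r(-33)) + X(97) = √(-390 - 125) + √(48 + 9*97)/3 = √(-515) + √(48 + 873)/3 = I*√515 + √921/3 = √921/3 + I*√515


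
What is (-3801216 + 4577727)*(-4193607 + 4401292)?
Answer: 161269687035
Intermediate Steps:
(-3801216 + 4577727)*(-4193607 + 4401292) = 776511*207685 = 161269687035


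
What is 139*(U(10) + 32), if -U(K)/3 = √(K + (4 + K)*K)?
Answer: 4448 - 2085*√6 ≈ -659.19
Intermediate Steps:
U(K) = -3*√(K + K*(4 + K)) (U(K) = -3*√(K + (4 + K)*K) = -3*√(K + K*(4 + K)))
139*(U(10) + 32) = 139*(-3*√10*√(5 + 10) + 32) = 139*(-3*5*√6 + 32) = 139*(-15*√6 + 32) = 139*(32 - 15*√6) = 4448 - 2085*√6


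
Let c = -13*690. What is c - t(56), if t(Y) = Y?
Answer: -9026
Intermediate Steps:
c = -8970
c - t(56) = -8970 - 1*56 = -8970 - 56 = -9026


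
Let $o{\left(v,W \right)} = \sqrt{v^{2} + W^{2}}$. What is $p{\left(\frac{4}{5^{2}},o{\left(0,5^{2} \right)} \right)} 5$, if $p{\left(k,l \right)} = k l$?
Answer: $20$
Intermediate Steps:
$o{\left(v,W \right)} = \sqrt{W^{2} + v^{2}}$
$p{\left(\frac{4}{5^{2}},o{\left(0,5^{2} \right)} \right)} 5 = \frac{4}{5^{2}} \sqrt{\left(5^{2}\right)^{2} + 0^{2}} \cdot 5 = \frac{4}{25} \sqrt{25^{2} + 0} \cdot 5 = 4 \cdot \frac{1}{25} \sqrt{625 + 0} \cdot 5 = \frac{4 \sqrt{625}}{25} \cdot 5 = \frac{4}{25} \cdot 25 \cdot 5 = 4 \cdot 5 = 20$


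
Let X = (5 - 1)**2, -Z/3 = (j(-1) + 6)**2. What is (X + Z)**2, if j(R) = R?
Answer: 3481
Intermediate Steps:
Z = -75 (Z = -3*(-1 + 6)**2 = -3*5**2 = -3*25 = -75)
X = 16 (X = 4**2 = 16)
(X + Z)**2 = (16 - 75)**2 = (-59)**2 = 3481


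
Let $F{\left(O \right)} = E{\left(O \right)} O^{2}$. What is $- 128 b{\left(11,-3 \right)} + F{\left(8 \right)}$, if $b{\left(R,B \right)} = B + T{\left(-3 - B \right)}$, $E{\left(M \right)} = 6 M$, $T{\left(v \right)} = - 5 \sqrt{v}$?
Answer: $3456$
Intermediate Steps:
$b{\left(R,B \right)} = B - 5 \sqrt{-3 - B}$
$F{\left(O \right)} = 6 O^{3}$ ($F{\left(O \right)} = 6 O O^{2} = 6 O^{3}$)
$- 128 b{\left(11,-3 \right)} + F{\left(8 \right)} = - 128 \left(-3 - 5 \sqrt{-3 - -3}\right) + 6 \cdot 8^{3} = - 128 \left(-3 - 5 \sqrt{-3 + 3}\right) + 6 \cdot 512 = - 128 \left(-3 - 5 \sqrt{0}\right) + 3072 = - 128 \left(-3 - 0\right) + 3072 = - 128 \left(-3 + 0\right) + 3072 = \left(-128\right) \left(-3\right) + 3072 = 384 + 3072 = 3456$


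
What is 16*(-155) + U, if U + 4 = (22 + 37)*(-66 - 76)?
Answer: -10862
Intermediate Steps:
U = -8382 (U = -4 + (22 + 37)*(-66 - 76) = -4 + 59*(-142) = -4 - 8378 = -8382)
16*(-155) + U = 16*(-155) - 8382 = -2480 - 8382 = -10862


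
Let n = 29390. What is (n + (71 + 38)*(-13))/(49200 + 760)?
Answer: 27973/49960 ≈ 0.55991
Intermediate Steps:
(n + (71 + 38)*(-13))/(49200 + 760) = (29390 + (71 + 38)*(-13))/(49200 + 760) = (29390 + 109*(-13))/49960 = (29390 - 1417)*(1/49960) = 27973*(1/49960) = 27973/49960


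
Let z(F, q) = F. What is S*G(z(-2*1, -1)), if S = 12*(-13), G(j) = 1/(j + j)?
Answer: 39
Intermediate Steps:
G(j) = 1/(2*j)
S = -156
S*G(z(-2*1, -1)) = -78/((-2*1)) = -78/(-2) = -78*(-1)/2 = -156*(-¼) = 39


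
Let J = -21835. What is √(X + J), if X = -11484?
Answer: I*√33319 ≈ 182.53*I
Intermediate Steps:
√(X + J) = √(-11484 - 21835) = √(-33319) = I*√33319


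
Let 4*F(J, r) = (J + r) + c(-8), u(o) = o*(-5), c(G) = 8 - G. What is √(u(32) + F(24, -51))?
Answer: I*√651/2 ≈ 12.757*I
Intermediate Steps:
u(o) = -5*o
F(J, r) = 4 + J/4 + r/4 (F(J, r) = ((J + r) + (8 - 1*(-8)))/4 = ((J + r) + (8 + 8))/4 = ((J + r) + 16)/4 = (16 + J + r)/4 = 4 + J/4 + r/4)
√(u(32) + F(24, -51)) = √(-5*32 + (4 + (¼)*24 + (¼)*(-51))) = √(-160 + (4 + 6 - 51/4)) = √(-160 - 11/4) = √(-651/4) = I*√651/2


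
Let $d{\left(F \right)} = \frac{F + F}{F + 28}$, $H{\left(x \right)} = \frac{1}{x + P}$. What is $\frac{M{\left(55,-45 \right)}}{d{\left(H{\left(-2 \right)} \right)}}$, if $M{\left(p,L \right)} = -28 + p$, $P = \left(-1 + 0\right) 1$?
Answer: $- \frac{2241}{2} \approx -1120.5$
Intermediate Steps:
$P = -1$ ($P = \left(-1\right) 1 = -1$)
$H{\left(x \right)} = \frac{1}{-1 + x}$ ($H{\left(x \right)} = \frac{1}{x - 1} = \frac{1}{-1 + x}$)
$d{\left(F \right)} = \frac{2 F}{28 + F}$
$\frac{M{\left(55,-45 \right)}}{d{\left(H{\left(-2 \right)} \right)}} = \frac{-28 + 55}{2 \frac{1}{-1 - 2} \frac{1}{28 + \frac{1}{-1 - 2}}} = \frac{27}{2 \frac{1}{-3} \frac{1}{28 + \frac{1}{-3}}} = \frac{27}{2 \left(- \frac{1}{3}\right) \frac{1}{28 - \frac{1}{3}}} = \frac{27}{2 \left(- \frac{1}{3}\right) \frac{1}{\frac{83}{3}}} = \frac{27}{2 \left(- \frac{1}{3}\right) \frac{3}{83}} = \frac{27}{- \frac{2}{83}} = 27 \left(- \frac{83}{2}\right) = - \frac{2241}{2}$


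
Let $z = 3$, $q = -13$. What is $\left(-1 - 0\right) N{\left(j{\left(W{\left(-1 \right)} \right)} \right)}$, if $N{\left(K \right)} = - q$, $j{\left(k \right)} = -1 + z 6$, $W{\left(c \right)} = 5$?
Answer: $-13$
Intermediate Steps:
$j{\left(k \right)} = 17$ ($j{\left(k \right)} = -1 + 3 \cdot 6 = -1 + 18 = 17$)
$N{\left(K \right)} = 13$ ($N{\left(K \right)} = \left(-1\right) \left(-13\right) = 13$)
$\left(-1 - 0\right) N{\left(j{\left(W{\left(-1 \right)} \right)} \right)} = \left(-1 - 0\right) 13 = \left(-1 + 0\right) 13 = \left(-1\right) 13 = -13$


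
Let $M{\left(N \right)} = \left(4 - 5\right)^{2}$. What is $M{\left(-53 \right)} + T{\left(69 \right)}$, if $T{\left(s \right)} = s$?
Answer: $70$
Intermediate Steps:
$M{\left(N \right)} = 1$ ($M{\left(N \right)} = \left(-1\right)^{2} = 1$)
$M{\left(-53 \right)} + T{\left(69 \right)} = 1 + 69 = 70$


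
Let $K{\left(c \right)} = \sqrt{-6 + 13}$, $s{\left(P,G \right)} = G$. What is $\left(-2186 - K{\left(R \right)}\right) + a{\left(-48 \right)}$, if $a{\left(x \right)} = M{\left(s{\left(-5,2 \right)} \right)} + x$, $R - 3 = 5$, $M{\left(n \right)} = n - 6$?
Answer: $-2238 - \sqrt{7} \approx -2240.6$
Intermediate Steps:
$M{\left(n \right)} = -6 + n$ ($M{\left(n \right)} = n - 6 = -6 + n$)
$R = 8$ ($R = 3 + 5 = 8$)
$K{\left(c \right)} = \sqrt{7}$
$a{\left(x \right)} = -4 + x$ ($a{\left(x \right)} = \left(-6 + 2\right) + x = -4 + x$)
$\left(-2186 - K{\left(R \right)}\right) + a{\left(-48 \right)} = \left(-2186 - \sqrt{7}\right) - 52 = -2238 - \sqrt{7}$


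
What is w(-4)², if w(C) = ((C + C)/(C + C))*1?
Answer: 1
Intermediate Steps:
w(C) = 1 (w(C) = ((2*C)/((2*C)))*1 = ((2*C)*(1/(2*C)))*1 = 1*1 = 1)
w(-4)² = 1² = 1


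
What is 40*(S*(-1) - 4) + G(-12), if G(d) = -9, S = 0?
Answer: -169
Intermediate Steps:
40*(S*(-1) - 4) + G(-12) = 40*(0*(-1) - 4) - 9 = 40*(0 - 4) - 9 = 40*(-4) - 9 = -160 - 9 = -169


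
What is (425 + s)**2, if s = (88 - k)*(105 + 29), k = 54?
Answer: 24810361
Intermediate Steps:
s = 4556 (s = (88 - 1*54)*(105 + 29) = (88 - 54)*134 = 34*134 = 4556)
(425 + s)**2 = (425 + 4556)**2 = 4981**2 = 24810361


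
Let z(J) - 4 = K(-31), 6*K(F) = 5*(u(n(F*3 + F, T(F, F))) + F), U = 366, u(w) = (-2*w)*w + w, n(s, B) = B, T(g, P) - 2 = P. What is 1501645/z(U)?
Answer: -4504935/4343 ≈ -1037.3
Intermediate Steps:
T(g, P) = 2 + P
u(w) = w - 2*w² (u(w) = -2*w² + w = w - 2*w²)
K(F) = 5*F/6 + 5*(-3 - 2*F)*(2 + F)/6 (K(F) = (5*((2 + F)*(1 - 2*(2 + F)) + F))/6 = (5*((2 + F)*(1 + (-4 - 2*F)) + F))/6 = (5*((2 + F)*(-3 - 2*F) + F))/6 = (5*((-3 - 2*F)*(2 + F) + F))/6 = (5*(F + (-3 - 2*F)*(2 + F)))/6 = (5*F + 5*(-3 - 2*F)*(2 + F))/6 = 5*F/6 + 5*(-3 - 2*F)*(2 + F)/6)
z(J) = -4343/3 (z(J) = 4 + (-5 - 5*(-31) - 5/3*(-31)²) = 4 + (-5 + 155 - 5/3*961) = 4 + (-5 + 155 - 4805/3) = 4 - 4355/3 = -4343/3)
1501645/z(U) = 1501645/(-4343/3) = 1501645*(-3/4343) = -4504935/4343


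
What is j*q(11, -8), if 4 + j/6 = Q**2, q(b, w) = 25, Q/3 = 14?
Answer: 264000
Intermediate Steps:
Q = 42 (Q = 3*14 = 42)
j = 10560 (j = -24 + 6*42**2 = -24 + 6*1764 = -24 + 10584 = 10560)
j*q(11, -8) = 10560*25 = 264000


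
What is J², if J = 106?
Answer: 11236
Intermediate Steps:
J² = 106² = 11236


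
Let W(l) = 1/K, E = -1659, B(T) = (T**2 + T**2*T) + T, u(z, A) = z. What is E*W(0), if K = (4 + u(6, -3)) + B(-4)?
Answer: 79/2 ≈ 39.500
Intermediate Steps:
B(T) = T + T**2 + T**3 (B(T) = (T**2 + T**3) + T = T + T**2 + T**3)
K = -42 (K = (4 + 6) - 4*(1 - 4 + (-4)**2) = 10 - 4*(1 - 4 + 16) = 10 - 4*13 = 10 - 52 = -42)
W(l) = -1/42 (W(l) = 1/(-42) = -1/42)
E*W(0) = -1659*(-1/42) = 79/2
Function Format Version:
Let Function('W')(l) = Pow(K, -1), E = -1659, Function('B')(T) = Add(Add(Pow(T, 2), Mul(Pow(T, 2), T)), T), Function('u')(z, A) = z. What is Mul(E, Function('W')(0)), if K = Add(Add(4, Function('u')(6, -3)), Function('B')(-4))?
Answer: Rational(79, 2) ≈ 39.500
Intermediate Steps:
Function('B')(T) = Add(T, Pow(T, 2), Pow(T, 3)) (Function('B')(T) = Add(Add(Pow(T, 2), Pow(T, 3)), T) = Add(T, Pow(T, 2), Pow(T, 3)))
K = -42 (K = Add(Add(4, 6), Mul(-4, Add(1, -4, Pow(-4, 2)))) = Add(10, Mul(-4, Add(1, -4, 16))) = Add(10, Mul(-4, 13)) = Add(10, -52) = -42)
Function('W')(l) = Rational(-1, 42) (Function('W')(l) = Pow(-42, -1) = Rational(-1, 42))
Mul(E, Function('W')(0)) = Mul(-1659, Rational(-1, 42)) = Rational(79, 2)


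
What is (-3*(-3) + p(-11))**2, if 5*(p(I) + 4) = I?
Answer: 196/25 ≈ 7.8400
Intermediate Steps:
p(I) = -4 + I/5
(-3*(-3) + p(-11))**2 = (-3*(-3) + (-4 + (1/5)*(-11)))**2 = (9 + (-4 - 11/5))**2 = (9 - 31/5)**2 = (14/5)**2 = 196/25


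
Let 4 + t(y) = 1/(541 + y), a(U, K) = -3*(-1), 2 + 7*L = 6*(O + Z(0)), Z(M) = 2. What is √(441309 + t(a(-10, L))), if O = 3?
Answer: √8162377314/136 ≈ 664.31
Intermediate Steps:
L = 4 (L = -2/7 + (6*(3 + 2))/7 = -2/7 + (6*5)/7 = -2/7 + (⅐)*30 = -2/7 + 30/7 = 4)
a(U, K) = 3
t(y) = -4 + 1/(541 + y)
√(441309 + t(a(-10, L))) = √(441309 + (-2163 - 4*3)/(541 + 3)) = √(441309 + (-2163 - 12)/544) = √(441309 + (1/544)*(-2175)) = √(441309 - 2175/544) = √(240069921/544) = √8162377314/136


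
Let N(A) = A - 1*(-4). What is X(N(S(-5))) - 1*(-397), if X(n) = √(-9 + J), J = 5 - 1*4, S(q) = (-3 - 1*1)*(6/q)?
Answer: 397 + 2*I*√2 ≈ 397.0 + 2.8284*I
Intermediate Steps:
S(q) = -24/q (S(q) = (-3 - 1)*(6/q) = -24/q)
N(A) = 4 + A (N(A) = A + 4 = 4 + A)
J = 1 (J = 5 - 4 = 1)
X(n) = 2*I*√2 (X(n) = √(-9 + 1) = √(-8) = 2*I*√2)
X(N(S(-5))) - 1*(-397) = 2*I*√2 - 1*(-397) = 2*I*√2 + 397 = 397 + 2*I*√2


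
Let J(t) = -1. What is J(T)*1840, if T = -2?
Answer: -1840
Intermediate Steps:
J(T)*1840 = -1*1840 = -1840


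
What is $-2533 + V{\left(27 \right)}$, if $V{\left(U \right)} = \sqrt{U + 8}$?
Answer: $-2533 + \sqrt{35} \approx -2527.1$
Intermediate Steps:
$V{\left(U \right)} = \sqrt{8 + U}$
$-2533 + V{\left(27 \right)} = -2533 + \sqrt{8 + 27} = -2533 + \sqrt{35}$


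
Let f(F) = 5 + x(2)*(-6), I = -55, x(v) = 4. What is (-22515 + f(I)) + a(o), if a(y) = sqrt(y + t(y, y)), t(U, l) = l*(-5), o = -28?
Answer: -22534 + 4*sqrt(7) ≈ -22523.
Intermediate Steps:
t(U, l) = -5*l
f(F) = -19 (f(F) = 5 + 4*(-6) = 5 - 24 = -19)
a(y) = 2*sqrt(-y) (a(y) = sqrt(y - 5*y) = sqrt(-4*y) = 2*sqrt(-y))
(-22515 + f(I)) + a(o) = (-22515 - 19) + 2*sqrt(-1*(-28)) = -22534 + 2*sqrt(28) = -22534 + 2*(2*sqrt(7)) = -22534 + 4*sqrt(7)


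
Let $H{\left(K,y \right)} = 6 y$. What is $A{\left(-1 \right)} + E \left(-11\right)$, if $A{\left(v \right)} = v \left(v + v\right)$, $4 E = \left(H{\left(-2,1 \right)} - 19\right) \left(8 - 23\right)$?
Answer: $- \frac{2137}{4} \approx -534.25$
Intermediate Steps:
$E = \frac{195}{4}$ ($E = \frac{\left(6 \cdot 1 - 19\right) \left(8 - 23\right)}{4} = \frac{\left(6 - 19\right) \left(-15\right)}{4} = \frac{\left(-13\right) \left(-15\right)}{4} = \frac{1}{4} \cdot 195 = \frac{195}{4} \approx 48.75$)
$A{\left(v \right)} = 2 v^{2}$ ($A{\left(v \right)} = v 2 v = 2 v^{2}$)
$A{\left(-1 \right)} + E \left(-11\right) = 2 \left(-1\right)^{2} + \frac{195}{4} \left(-11\right) = 2 \cdot 1 - \frac{2145}{4} = 2 - \frac{2145}{4} = - \frac{2137}{4}$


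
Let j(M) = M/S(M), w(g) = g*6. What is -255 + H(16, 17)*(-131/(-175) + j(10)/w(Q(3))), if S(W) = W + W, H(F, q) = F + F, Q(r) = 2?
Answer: -120599/525 ≈ -229.71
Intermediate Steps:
H(F, q) = 2*F
S(W) = 2*W
w(g) = 6*g
j(M) = ½ (j(M) = M/((2*M)) = M*(1/(2*M)) = ½)
-255 + H(16, 17)*(-131/(-175) + j(10)/w(Q(3))) = -255 + (2*16)*(-131/(-175) + 1/(2*((6*2)))) = -255 + 32*(-131*(-1/175) + (½)/12) = -255 + 32*(131/175 + (½)*(1/12)) = -255 + 32*(131/175 + 1/24) = -255 + 32*(3319/4200) = -255 + 13276/525 = -120599/525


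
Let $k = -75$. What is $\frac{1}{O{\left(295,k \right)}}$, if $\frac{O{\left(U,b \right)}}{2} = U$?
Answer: $\frac{1}{590} \approx 0.0016949$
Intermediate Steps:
$O{\left(U,b \right)} = 2 U$
$\frac{1}{O{\left(295,k \right)}} = \frac{1}{2 \cdot 295} = \frac{1}{590}$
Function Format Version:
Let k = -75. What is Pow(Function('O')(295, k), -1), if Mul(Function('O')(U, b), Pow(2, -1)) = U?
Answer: Rational(1, 590) ≈ 0.0016949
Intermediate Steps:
Function('O')(U, b) = Mul(2, U)
Pow(Function('O')(295, k), -1) = Pow(Mul(2, 295), -1) = Pow(590, -1) = Rational(1, 590)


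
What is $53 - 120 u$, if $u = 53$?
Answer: $-6307$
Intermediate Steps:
$53 - 120 u = 53 - 6360 = -6307$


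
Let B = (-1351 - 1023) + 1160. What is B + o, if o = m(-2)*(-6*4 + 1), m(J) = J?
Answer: -1168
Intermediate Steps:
B = -1214 (B = -2374 + 1160 = -1214)
o = 46 (o = -2*(-6*4 + 1) = -2*(-24 + 1) = -2*(-23) = 46)
B + o = -1214 + 46 = -1168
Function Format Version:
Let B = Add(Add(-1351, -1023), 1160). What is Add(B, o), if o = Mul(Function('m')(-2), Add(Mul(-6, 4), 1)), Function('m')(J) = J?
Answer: -1168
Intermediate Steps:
B = -1214 (B = Add(-2374, 1160) = -1214)
o = 46 (o = Mul(-2, Add(Mul(-6, 4), 1)) = Mul(-2, Add(-24, 1)) = Mul(-2, -23) = 46)
Add(B, o) = Add(-1214, 46) = -1168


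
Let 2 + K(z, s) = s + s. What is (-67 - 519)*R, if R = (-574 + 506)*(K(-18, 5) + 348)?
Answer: 14185888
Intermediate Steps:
K(z, s) = -2 + 2*s (K(z, s) = -2 + (s + s) = -2 + 2*s)
R = -24208 (R = (-574 + 506)*((-2 + 2*5) + 348) = -68*((-2 + 10) + 348) = -68*(8 + 348) = -68*356 = -24208)
(-67 - 519)*R = (-67 - 519)*(-24208) = -586*(-24208) = 14185888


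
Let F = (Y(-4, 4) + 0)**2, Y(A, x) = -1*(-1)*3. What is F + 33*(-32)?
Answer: -1047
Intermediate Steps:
Y(A, x) = 3 (Y(A, x) = 1*3 = 3)
F = 9 (F = (3 + 0)**2 = 3**2 = 9)
F + 33*(-32) = 9 + 33*(-32) = 9 - 1056 = -1047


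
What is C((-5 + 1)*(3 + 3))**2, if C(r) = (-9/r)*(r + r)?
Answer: 324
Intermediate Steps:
C(r) = -18 (C(r) = (-9/r)*(2*r) = -18)
C((-5 + 1)*(3 + 3))**2 = (-18)**2 = 324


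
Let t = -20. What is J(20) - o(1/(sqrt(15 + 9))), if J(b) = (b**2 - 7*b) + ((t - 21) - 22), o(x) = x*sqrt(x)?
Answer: 197 - 2**(3/4)*3**(1/4)/24 ≈ 196.91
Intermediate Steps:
o(x) = x**(3/2)
J(b) = -63 + b**2 - 7*b (J(b) = (b**2 - 7*b) + ((-20 - 21) - 22) = (b**2 - 7*b) + (-41 - 22) = (b**2 - 7*b) - 63 = -63 + b**2 - 7*b)
J(20) - o(1/(sqrt(15 + 9))) = (-63 + 20**2 - 7*20) - (1/(sqrt(15 + 9)))**(3/2) = (-63 + 400 - 140) - (1/(sqrt(24)))**(3/2) = 197 - (1/(2*sqrt(6)))**(3/2) = 197 - (sqrt(6)/12)**(3/2) = 197 - 2**(3/4)*3**(1/4)/24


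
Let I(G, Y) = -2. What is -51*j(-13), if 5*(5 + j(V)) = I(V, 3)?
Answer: 1377/5 ≈ 275.40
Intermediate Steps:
j(V) = -27/5 (j(V) = -5 + (⅕)*(-2) = -5 - ⅖ = -27/5)
-51*j(-13) = -51*(-27/5) = 1377/5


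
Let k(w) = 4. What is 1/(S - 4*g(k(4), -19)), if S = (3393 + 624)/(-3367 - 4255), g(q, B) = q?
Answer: -74/1223 ≈ -0.060507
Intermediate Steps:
S = -39/74 (S = 4017/(-7622) = 4017*(-1/7622) = -39/74 ≈ -0.52703)
1/(S - 4*g(k(4), -19)) = 1/(-39/74 - 4*4) = 1/(-39/74 - 16) = 1/(-1223/74) = -74/1223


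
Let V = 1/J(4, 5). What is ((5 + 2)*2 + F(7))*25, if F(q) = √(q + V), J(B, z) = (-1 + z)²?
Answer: 350 + 25*√113/4 ≈ 416.44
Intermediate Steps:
V = 1/16 (V = 1/((-1 + 5)²) = 1/(4²) = 1/16 ≈ 0.062500)
F(q) = √(1/16 + q) (F(q) = √(q + 1/16) = √(1/16 + q))
((5 + 2)*2 + F(7))*25 = ((5 + 2)*2 + √(1 + 16*7)/4)*25 = (7*2 + √(1 + 112)/4)*25 = (14 + √113/4)*25 = 350 + 25*√113/4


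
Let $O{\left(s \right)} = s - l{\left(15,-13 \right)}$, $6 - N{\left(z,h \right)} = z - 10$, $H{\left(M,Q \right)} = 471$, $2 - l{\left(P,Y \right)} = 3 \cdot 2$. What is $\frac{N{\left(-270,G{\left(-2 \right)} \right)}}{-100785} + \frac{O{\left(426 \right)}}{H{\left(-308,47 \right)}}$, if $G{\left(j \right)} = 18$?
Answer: $\frac{4800316}{5274415} \approx 0.91011$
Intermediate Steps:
$l{\left(P,Y \right)} = -4$ ($l{\left(P,Y \right)} = 2 - 3 \cdot 2 = 2 - 6 = -4$)
$N{\left(z,h \right)} = 16 - z$ ($N{\left(z,h \right)} = 6 - \left(z - 10\right) = 6 - \left(-10 + z\right) = 16 - z$)
$O{\left(s \right)} = 4 + s$ ($O{\left(s \right)} = s - -4 = s + 4 = 4 + s$)
$\frac{N{\left(-270,G{\left(-2 \right)} \right)}}{-100785} + \frac{O{\left(426 \right)}}{H{\left(-308,47 \right)}} = \frac{16 - -270}{-100785} + \frac{4 + 426}{471} = \left(16 + 270\right) \left(- \frac{1}{100785}\right) + 430 \cdot \frac{1}{471} = 286 \left(- \frac{1}{100785}\right) + \frac{430}{471} = - \frac{286}{100785} + \frac{430}{471} = \frac{4800316}{5274415}$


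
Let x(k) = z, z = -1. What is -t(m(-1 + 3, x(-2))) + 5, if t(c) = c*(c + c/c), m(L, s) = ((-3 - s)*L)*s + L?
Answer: -37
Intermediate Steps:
x(k) = -1
m(L, s) = L + L*s*(-3 - s) (m(L, s) = (L*(-3 - s))*s + L = L*s*(-3 - s) + L = L + L*s*(-3 - s))
t(c) = c*(1 + c) (t(c) = c*(c + 1) = c*(1 + c))
-t(m(-1 + 3, x(-2))) + 5 = -(-1 + 3)*(1 - 1*(-1)² - 3*(-1))*(1 + (-1 + 3)*(1 - 1*(-1)² - 3*(-1))) + 5 = -2*(1 - 1*1 + 3)*(1 + 2*(1 - 1*1 + 3)) + 5 = -2*(1 - 1 + 3)*(1 + 2*(1 - 1 + 3)) + 5 = -2*3*(1 + 2*3) + 5 = -6*(1 + 6) + 5 = -6*7 + 5 = -1*42 + 5 = -42 + 5 = -37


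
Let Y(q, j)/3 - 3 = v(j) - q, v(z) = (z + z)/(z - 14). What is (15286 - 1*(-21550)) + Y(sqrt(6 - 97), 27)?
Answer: 479147/13 - 3*I*sqrt(91) ≈ 36857.0 - 28.618*I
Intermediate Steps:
v(z) = 2*z/(-14 + z) (v(z) = (2*z)/(-14 + z) = 2*z/(-14 + z))
Y(q, j) = 9 - 3*q + 6*j/(-14 + j) (Y(q, j) = 9 + 3*(2*j/(-14 + j) - q) = 9 + 3*(-q + 2*j/(-14 + j)) = 9 + (-3*q + 6*j/(-14 + j)) = 9 - 3*q + 6*j/(-14 + j))
(15286 - 1*(-21550)) + Y(sqrt(6 - 97), 27) = (15286 - 1*(-21550)) + 3*(2*27 + (-14 + 27)*(3 - sqrt(6 - 97)))/(-14 + 27) = (15286 + 21550) + 3*(54 + 13*(3 - sqrt(-91)))/13 = 36836 + 3*(1/13)*(54 + 13*(3 - I*sqrt(91))) = 36836 + 3*(1/13)*(54 + (39 - 13*I*sqrt(91))) = 36836 + 3*(1/13)*(93 - 13*I*sqrt(91)) = 36836 + (279/13 - 3*I*sqrt(91)) = 479147/13 - 3*I*sqrt(91)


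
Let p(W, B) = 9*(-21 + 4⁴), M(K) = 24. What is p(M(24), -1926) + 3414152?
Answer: 3416267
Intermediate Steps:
p(W, B) = 2115 (p(W, B) = 9*(-21 + 256) = 9*235 = 2115)
p(M(24), -1926) + 3414152 = 2115 + 3414152 = 3416267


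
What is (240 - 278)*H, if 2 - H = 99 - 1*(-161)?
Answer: 9804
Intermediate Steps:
H = -258 (H = 2 - (99 - 1*(-161)) = 2 - (99 + 161) = 2 - 1*260 = 2 - 260 = -258)
(240 - 278)*H = (240 - 278)*(-258) = -38*(-258) = 9804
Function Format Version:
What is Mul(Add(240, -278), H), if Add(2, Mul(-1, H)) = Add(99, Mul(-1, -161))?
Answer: 9804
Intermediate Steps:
H = -258 (H = Add(2, Mul(-1, Add(99, Mul(-1, -161)))) = Add(2, Mul(-1, Add(99, 161))) = Add(2, Mul(-1, 260)) = Add(2, -260) = -258)
Mul(Add(240, -278), H) = Mul(Add(240, -278), -258) = Mul(-38, -258) = 9804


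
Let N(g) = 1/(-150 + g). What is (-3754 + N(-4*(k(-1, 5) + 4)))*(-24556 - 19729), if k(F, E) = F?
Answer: 26931878465/162 ≈ 1.6625e+8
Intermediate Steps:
(-3754 + N(-4*(k(-1, 5) + 4)))*(-24556 - 19729) = (-3754 + 1/(-150 - 4*(-1 + 4)))*(-24556 - 19729) = (-3754 + 1/(-150 - 4*3))*(-44285) = (-3754 + 1/(-150 - 12))*(-44285) = (-3754 + 1/(-162))*(-44285) = (-3754 - 1/162)*(-44285) = -608149/162*(-44285) = 26931878465/162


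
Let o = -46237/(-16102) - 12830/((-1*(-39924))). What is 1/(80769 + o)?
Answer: 80357031/6490561959005 ≈ 1.2381e-5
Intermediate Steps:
o = 204922166/80357031 (o = -46237*(-1/16102) - 12830/39924 = 46237/16102 - 12830*1/39924 = 46237/16102 - 6415/19962 = 204922166/80357031 ≈ 2.5501)
1/(80769 + o) = 1/(80769 + 204922166/80357031) = 1/(6490561959005/80357031) = 80357031/6490561959005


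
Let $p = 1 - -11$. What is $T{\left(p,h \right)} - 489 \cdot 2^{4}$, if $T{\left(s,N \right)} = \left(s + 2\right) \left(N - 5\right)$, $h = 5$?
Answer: $-7824$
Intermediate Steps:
$p = 12$ ($p = 1 + 11 = 12$)
$T{\left(s,N \right)} = \left(-5 + N\right) \left(2 + s\right)$ ($T{\left(s,N \right)} = \left(2 + s\right) \left(-5 + N\right) = \left(-5 + N\right) \left(2 + s\right)$)
$T{\left(p,h \right)} - 489 \cdot 2^{4} = \left(-10 - 60 + 2 \cdot 5 + 5 \cdot 12\right) - 489 \cdot 2^{4} = \left(-10 - 60 + 10 + 60\right) - 7824 = 0 - 7824 = -7824$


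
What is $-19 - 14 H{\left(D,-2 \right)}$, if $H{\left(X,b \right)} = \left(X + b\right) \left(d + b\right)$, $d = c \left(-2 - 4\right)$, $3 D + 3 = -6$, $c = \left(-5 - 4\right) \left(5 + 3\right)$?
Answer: $30081$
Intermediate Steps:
$c = -72$ ($c = \left(-9\right) 8 = -72$)
$D = -3$ ($D = -1 + \frac{1}{3} \left(-6\right) = -1 - 2 = -3$)
$d = 432$ ($d = - 72 \left(-2 - 4\right) = \left(-72\right) \left(-6\right) = 432$)
$H{\left(X,b \right)} = \left(432 + b\right) \left(X + b\right)$ ($H{\left(X,b \right)} = \left(X + b\right) \left(432 + b\right) = \left(432 + b\right) \left(X + b\right)$)
$-19 - 14 H{\left(D,-2 \right)} = -19 - 14 \left(\left(-2\right)^{2} + 432 \left(-3\right) + 432 \left(-2\right) - -6\right) = -19 - 14 \left(4 - 1296 - 864 + 6\right) = -19 - -30100 = -19 + 30100 = 30081$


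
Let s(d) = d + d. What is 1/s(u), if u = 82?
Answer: 1/164 ≈ 0.0060976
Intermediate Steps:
s(d) = 2*d
1/s(u) = 1/(2*82) = 1/164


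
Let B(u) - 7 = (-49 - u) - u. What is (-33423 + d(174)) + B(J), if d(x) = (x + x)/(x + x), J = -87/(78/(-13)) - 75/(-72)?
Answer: -401941/12 ≈ -33495.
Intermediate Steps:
J = 373/24 (J = -87/(78*(-1/13)) - 75*(-1/72) = -87/(-6) + 25/24 = -87*(-⅙) + 25/24 = 29/2 + 25/24 = 373/24 ≈ 15.542)
B(u) = -42 - 2*u (B(u) = 7 + ((-49 - u) - u) = 7 + (-49 - 2*u) = -42 - 2*u)
d(x) = 1 (d(x) = (2*x)/((2*x)) = (2*x)*(1/(2*x)) = 1)
(-33423 + d(174)) + B(J) = (-33423 + 1) + (-42 - 2*373/24) = -33422 + (-42 - 373/12) = -33422 - 877/12 = -401941/12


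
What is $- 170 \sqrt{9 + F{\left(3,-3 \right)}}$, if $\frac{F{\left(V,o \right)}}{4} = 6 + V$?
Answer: $- 510 \sqrt{5} \approx -1140.4$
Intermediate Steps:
$F{\left(V,o \right)} = 24 + 4 V$ ($F{\left(V,o \right)} = 4 \left(6 + V\right) = 24 + 4 V$)
$- 170 \sqrt{9 + F{\left(3,-3 \right)}} = - 170 \sqrt{9 + \left(24 + 4 \cdot 3\right)} = - 170 \sqrt{9 + \left(24 + 12\right)} = - 170 \sqrt{9 + 36} = - 170 \sqrt{45} = - 170 \cdot 3 \sqrt{5} = - 510 \sqrt{5}$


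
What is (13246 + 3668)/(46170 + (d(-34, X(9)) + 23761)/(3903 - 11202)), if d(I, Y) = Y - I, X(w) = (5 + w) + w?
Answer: 61727643/168485506 ≈ 0.36637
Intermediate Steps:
X(w) = 5 + 2*w
(13246 + 3668)/(46170 + (d(-34, X(9)) + 23761)/(3903 - 11202)) = (13246 + 3668)/(46170 + (((5 + 2*9) - 1*(-34)) + 23761)/(3903 - 11202)) = 16914/(46170 + (((5 + 18) + 34) + 23761)/(-7299)) = 16914/(46170 + ((23 + 34) + 23761)*(-1/7299)) = 16914/(46170 + (57 + 23761)*(-1/7299)) = 16914/(46170 + 23818*(-1/7299)) = 16914/(46170 - 23818/7299) = 16914/(336971012/7299) = 16914*(7299/336971012) = 61727643/168485506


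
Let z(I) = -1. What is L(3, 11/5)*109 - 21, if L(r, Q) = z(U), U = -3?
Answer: -130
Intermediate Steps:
L(r, Q) = -1
L(3, 11/5)*109 - 21 = -1*109 - 21 = -109 - 21 = -130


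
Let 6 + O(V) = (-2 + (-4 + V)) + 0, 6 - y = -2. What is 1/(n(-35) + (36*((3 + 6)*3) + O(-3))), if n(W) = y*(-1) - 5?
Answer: 1/944 ≈ 0.0010593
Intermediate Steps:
y = 8 (y = 6 - 1*(-2) = 6 + 2 = 8)
O(V) = -12 + V (O(V) = -6 + ((-2 + (-4 + V)) + 0) = -6 + ((-6 + V) + 0) = -6 + (-6 + V) = -12 + V)
n(W) = -13 (n(W) = 8*(-1) - 5 = -8 - 5 = -13)
1/(n(-35) + (36*((3 + 6)*3) + O(-3))) = 1/(-13 + (36*((3 + 6)*3) + (-12 - 3))) = 1/(-13 + (36*(9*3) - 15)) = 1/(-13 + (36*27 - 15)) = 1/(-13 + (972 - 15)) = 1/(-13 + 957) = 1/944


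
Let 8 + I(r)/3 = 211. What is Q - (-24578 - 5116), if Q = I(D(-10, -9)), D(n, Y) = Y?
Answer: 30303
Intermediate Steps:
I(r) = 609 (I(r) = -24 + 3*211 = -24 + 633 = 609)
Q = 609
Q - (-24578 - 5116) = 609 - (-24578 - 5116) = 609 - 1*(-29694) = 609 + 29694 = 30303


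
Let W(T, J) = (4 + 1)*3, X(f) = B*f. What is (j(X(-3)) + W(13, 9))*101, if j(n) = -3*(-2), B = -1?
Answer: 2121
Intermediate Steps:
X(f) = -f
j(n) = 6
W(T, J) = 15 (W(T, J) = 5*3 = 15)
(j(X(-3)) + W(13, 9))*101 = (6 + 15)*101 = 21*101 = 2121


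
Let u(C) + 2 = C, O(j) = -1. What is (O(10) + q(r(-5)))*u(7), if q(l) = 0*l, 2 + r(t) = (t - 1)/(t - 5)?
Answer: -5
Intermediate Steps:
r(t) = -2 + (-1 + t)/(-5 + t) (r(t) = -2 + (t - 1)/(t - 5) = -2 + (-1 + t)/(-5 + t))
u(C) = -2 + C
q(l) = 0
(O(10) + q(r(-5)))*u(7) = (-1 + 0)*(-2 + 7) = -1*5 = -5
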